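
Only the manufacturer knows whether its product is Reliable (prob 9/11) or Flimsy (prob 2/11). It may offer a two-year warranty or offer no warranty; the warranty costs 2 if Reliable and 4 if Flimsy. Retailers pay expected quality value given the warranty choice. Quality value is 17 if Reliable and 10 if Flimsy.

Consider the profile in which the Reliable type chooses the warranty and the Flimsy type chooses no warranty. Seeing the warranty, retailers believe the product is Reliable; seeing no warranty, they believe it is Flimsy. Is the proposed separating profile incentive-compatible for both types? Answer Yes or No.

Under these beliefs, the warranty earns price 17 and no warranty earns price 10.
Reliable: the warranty nets 17 − 2 = 15; no warranty nets 10. Reliable prefers the warranty.
Flimsy: the warranty nets 17 − 4 = 13; no warranty nets 10. Flimsy would deviate to the warranty.
Flimsy has a profitable deviation, so the profile is not an equilibrium.

No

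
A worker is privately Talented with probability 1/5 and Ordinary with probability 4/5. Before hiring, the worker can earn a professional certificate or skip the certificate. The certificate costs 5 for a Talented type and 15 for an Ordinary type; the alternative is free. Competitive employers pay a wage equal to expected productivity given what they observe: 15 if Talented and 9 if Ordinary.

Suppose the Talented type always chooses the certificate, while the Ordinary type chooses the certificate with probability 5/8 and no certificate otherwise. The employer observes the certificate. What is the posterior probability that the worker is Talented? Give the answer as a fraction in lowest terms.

P(the certificate) = (1/5)·1 + (4/5)·(5/8) = 7/10.
By Bayes' rule, P(Talented | the certificate) = (1/5) / (7/10) = 2/7.

2/7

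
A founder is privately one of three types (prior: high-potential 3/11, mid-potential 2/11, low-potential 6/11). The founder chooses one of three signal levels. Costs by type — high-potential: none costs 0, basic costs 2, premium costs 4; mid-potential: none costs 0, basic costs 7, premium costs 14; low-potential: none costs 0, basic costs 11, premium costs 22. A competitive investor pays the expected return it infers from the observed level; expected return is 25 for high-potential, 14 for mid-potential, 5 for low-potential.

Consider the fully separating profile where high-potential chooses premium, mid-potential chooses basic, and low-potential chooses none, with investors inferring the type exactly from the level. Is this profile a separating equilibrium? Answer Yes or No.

Separating valuations: premium → 25, basic → 14, none → 5.
high-potential (assigned premium): none: 5 − 0 = 5; basic: 14 − 2 = 12; premium: 25 − 4 = 21. high-potential stays.
mid-potential (assigned basic): none: 5 − 0 = 5; basic: 14 − 7 = 7; premium: 25 − 14 = 11. mid-potential prefers premium.
low-potential (assigned none): none: 5 − 0 = 5; basic: 14 − 11 = 3; premium: 25 − 22 = 3. low-potential stays.
At least one type deviates; the separating profile fails.

No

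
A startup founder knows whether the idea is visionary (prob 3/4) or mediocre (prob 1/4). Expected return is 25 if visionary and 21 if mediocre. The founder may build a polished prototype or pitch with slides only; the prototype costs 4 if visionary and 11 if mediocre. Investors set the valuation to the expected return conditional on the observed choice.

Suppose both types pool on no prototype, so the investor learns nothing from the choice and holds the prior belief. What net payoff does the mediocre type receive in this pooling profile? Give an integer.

Pooled valuation = 3/4·25 + 1/4·21 = 24.
mediocre pays no cost for no prototype, so net payoff = 24.

24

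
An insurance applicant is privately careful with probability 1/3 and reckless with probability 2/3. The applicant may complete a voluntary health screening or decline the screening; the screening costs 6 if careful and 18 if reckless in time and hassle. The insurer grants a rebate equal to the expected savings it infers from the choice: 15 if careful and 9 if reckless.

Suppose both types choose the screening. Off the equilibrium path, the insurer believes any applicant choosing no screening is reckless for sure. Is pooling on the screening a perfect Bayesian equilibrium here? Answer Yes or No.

On path, the insurer holds the prior and pays 1/3·15 + 2/3·9 = 11. Off path (no screening), believing reckless, it pays 9.
careful: the screening nets 11 − 6 = 5; no screening nets 9. careful would deviate.
reckless: the screening nets 11 − 18 = -7; no screening nets 9. reckless would deviate.
A type deviates, so pooling fails.

No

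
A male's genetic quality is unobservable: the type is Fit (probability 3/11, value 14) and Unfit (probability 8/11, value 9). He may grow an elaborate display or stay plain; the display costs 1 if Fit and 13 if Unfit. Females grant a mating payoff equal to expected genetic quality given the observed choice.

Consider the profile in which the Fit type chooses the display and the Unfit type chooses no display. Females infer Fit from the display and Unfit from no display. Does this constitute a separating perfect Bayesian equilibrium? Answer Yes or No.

Yes

Under these beliefs, the display earns mating payoff 14 and no display earns mating payoff 9.
Fit: the display nets 14 − 1 = 13; no display nets 9. Fit prefers the display.
Unfit: the display nets 14 − 13 = 1; no display nets 9. Unfit prefers no display.
Neither type deviates, so the separating profile is an equilibrium.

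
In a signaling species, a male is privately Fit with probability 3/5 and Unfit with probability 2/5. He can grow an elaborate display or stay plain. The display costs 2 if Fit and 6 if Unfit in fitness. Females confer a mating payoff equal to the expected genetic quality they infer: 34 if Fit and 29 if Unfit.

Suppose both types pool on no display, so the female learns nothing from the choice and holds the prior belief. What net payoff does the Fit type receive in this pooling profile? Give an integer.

Pooled mating payoff = 3/5·34 + 2/5·29 = 32.
Fit pays no cost for no display, so net payoff = 32.

32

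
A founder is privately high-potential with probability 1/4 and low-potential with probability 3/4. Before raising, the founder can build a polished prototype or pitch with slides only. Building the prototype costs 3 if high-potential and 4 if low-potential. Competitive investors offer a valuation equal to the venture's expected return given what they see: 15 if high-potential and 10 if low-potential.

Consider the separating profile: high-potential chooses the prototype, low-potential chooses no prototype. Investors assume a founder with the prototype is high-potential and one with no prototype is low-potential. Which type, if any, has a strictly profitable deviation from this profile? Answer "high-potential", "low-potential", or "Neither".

The prototype pays 15; no prototype pays 10.
high-potential: assigned the prototype, nets 15 − 3 = 12; deviating to no prototype nets 10.
low-potential: assigned no prototype, nets 10; deviating to the prototype nets 15 − 4 = 11.
The low-potential type gains 1 by deviating.

low-potential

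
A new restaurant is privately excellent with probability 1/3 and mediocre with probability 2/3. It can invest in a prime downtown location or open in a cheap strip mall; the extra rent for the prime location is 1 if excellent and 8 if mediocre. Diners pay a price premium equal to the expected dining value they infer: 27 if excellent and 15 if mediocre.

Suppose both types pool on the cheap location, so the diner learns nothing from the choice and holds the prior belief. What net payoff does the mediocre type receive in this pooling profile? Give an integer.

Pooled price premium = 1/3·27 + 2/3·15 = 19.
mediocre pays no cost for the cheap location, so net payoff = 19.

19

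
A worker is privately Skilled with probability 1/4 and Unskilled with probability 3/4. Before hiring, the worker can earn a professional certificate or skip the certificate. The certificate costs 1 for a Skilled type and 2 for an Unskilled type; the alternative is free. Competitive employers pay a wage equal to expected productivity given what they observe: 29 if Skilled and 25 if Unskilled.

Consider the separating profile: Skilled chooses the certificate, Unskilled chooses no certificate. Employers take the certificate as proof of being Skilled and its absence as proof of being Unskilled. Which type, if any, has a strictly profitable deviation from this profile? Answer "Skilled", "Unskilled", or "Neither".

Unskilled

The certificate pays 29; no certificate pays 25.
Skilled: assigned the certificate, nets 29 − 1 = 28; deviating to no certificate nets 25.
Unskilled: assigned no certificate, nets 25; deviating to the certificate nets 29 − 2 = 27.
The Unskilled type gains 2 by deviating.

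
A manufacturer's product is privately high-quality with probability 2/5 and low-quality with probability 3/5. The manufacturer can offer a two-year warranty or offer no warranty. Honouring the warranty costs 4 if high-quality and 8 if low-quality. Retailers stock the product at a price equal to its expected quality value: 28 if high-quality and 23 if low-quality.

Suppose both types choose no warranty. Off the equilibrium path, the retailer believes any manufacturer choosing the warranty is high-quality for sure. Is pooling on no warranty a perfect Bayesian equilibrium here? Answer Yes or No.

On path, the retailer holds the prior and pays 2/5·28 + 3/5·23 = 25. Off path (the warranty), believing high-quality, it pays 28.
high-quality: no warranty nets 25; the warranty nets 28 − 4 = 24. high-quality stays.
low-quality: no warranty nets 25; the warranty nets 28 − 8 = 20. low-quality stays.
No type deviates, so pooling is sustained.

Yes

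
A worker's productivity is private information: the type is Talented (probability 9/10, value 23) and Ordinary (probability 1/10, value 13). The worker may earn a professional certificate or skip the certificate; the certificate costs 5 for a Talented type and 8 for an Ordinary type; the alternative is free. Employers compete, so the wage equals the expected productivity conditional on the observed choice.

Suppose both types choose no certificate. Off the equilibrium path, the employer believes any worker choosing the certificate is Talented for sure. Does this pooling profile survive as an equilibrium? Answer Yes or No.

Yes

On path, the employer holds the prior and pays 9/10·23 + 1/10·13 = 22. Off path (the certificate), believing Talented, it pays 23.
Talented: no certificate nets 22; the certificate nets 23 − 5 = 18. Talented stays.
Ordinary: no certificate nets 22; the certificate nets 23 − 8 = 15. Ordinary stays.
No type deviates, so pooling is sustained.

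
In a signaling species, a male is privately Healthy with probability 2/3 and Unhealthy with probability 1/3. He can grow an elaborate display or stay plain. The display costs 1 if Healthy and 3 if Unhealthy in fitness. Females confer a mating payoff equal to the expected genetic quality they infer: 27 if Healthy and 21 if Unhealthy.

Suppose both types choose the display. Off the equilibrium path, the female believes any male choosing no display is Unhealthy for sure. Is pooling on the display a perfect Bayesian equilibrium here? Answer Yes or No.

On path, the female holds the prior and pays 2/3·27 + 1/3·21 = 25. Off path (no display), believing Unhealthy, it pays 21.
Healthy: the display nets 25 − 1 = 24; no display nets 21. Healthy stays.
Unhealthy: the display nets 25 − 3 = 22; no display nets 21. Unhealthy stays.
No type deviates, so pooling is sustained.

Yes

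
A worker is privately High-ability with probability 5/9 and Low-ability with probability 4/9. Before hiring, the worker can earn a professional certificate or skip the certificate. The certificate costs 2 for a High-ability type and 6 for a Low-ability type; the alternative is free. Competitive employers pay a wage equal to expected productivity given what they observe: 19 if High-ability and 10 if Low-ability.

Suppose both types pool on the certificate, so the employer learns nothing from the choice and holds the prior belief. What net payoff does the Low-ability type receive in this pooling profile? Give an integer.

9

Pooled wage = 5/9·19 + 4/9·10 = 15.
Low-ability pays cost 6 for the certificate, so net payoff = 15 − 6 = 9.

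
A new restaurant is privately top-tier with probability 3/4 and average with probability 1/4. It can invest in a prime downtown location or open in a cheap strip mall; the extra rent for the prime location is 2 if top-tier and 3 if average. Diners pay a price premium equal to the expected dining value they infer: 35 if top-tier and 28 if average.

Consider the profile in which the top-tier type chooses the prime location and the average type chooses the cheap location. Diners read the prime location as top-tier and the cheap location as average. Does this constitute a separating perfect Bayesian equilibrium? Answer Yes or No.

No

Under these beliefs, the prime location earns price premium 35 and the cheap location earns price premium 28.
top-tier: the prime location nets 35 − 2 = 33; the cheap location nets 28. top-tier prefers the prime location.
average: the prime location nets 35 − 3 = 32; the cheap location nets 28. average would deviate to the prime location.
average has a profitable deviation, so the profile is not an equilibrium.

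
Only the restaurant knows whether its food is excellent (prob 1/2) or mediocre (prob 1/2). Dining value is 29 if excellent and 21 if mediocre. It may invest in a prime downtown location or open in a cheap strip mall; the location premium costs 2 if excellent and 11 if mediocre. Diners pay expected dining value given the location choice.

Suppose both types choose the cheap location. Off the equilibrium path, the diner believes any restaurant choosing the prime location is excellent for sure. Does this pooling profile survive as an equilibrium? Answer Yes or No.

No

On path, the diner holds the prior and pays 1/2·29 + 1/2·21 = 25. Off path (the prime location), believing excellent, it pays 29.
excellent: the cheap location nets 25; the prime location nets 29 − 2 = 27. excellent would deviate.
mediocre: the cheap location nets 25; the prime location nets 29 − 11 = 18. mediocre stays.
A type deviates, so pooling fails.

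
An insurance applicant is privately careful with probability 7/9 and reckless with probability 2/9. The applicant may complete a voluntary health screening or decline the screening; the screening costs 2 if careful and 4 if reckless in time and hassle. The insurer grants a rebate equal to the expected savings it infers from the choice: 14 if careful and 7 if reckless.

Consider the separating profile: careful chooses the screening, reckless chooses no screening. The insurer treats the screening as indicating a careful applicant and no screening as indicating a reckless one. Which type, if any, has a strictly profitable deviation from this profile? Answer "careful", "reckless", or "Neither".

reckless

The screening pays 14; no screening pays 7.
careful: assigned the screening, nets 14 − 2 = 12; deviating to no screening nets 7.
reckless: assigned no screening, nets 7; deviating to the screening nets 14 − 4 = 10.
The reckless type gains 3 by deviating.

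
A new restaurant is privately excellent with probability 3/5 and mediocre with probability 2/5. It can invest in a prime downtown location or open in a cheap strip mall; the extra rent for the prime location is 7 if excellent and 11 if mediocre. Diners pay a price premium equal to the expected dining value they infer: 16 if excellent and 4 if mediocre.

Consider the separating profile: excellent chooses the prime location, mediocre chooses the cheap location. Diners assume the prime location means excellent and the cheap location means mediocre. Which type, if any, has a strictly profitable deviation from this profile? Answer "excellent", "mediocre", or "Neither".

The prime location pays 16; the cheap location pays 4.
excellent: assigned the prime location, nets 16 − 7 = 9; deviating to the cheap location nets 4.
mediocre: assigned the cheap location, nets 4; deviating to the prime location nets 16 − 11 = 5.
The mediocre type gains 1 by deviating.

mediocre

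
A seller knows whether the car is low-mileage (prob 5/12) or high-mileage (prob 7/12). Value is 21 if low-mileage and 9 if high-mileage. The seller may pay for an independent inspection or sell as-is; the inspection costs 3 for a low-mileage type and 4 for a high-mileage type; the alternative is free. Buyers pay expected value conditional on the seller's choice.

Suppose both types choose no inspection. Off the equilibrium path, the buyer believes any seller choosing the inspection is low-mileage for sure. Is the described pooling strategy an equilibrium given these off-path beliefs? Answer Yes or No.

On path, the buyer holds the prior and pays 5/12·21 + 7/12·9 = 14. Off path (the inspection), believing low-mileage, it pays 21.
low-mileage: no inspection nets 14; the inspection nets 21 − 3 = 18. low-mileage would deviate.
high-mileage: no inspection nets 14; the inspection nets 21 − 4 = 17. high-mileage would deviate.
A type deviates, so pooling fails.

No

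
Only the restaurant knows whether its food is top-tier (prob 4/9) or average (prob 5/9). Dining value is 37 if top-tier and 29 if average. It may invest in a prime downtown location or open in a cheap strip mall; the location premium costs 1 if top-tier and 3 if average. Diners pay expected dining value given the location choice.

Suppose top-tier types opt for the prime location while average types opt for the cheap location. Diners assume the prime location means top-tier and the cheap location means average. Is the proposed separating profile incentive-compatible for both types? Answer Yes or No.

No

Under these beliefs, the prime location earns price premium 37 and the cheap location earns price premium 29.
top-tier: the prime location nets 37 − 1 = 36; the cheap location nets 29. top-tier prefers the prime location.
average: the prime location nets 37 − 3 = 34; the cheap location nets 29. average would deviate to the prime location.
average has a profitable deviation, so the profile is not an equilibrium.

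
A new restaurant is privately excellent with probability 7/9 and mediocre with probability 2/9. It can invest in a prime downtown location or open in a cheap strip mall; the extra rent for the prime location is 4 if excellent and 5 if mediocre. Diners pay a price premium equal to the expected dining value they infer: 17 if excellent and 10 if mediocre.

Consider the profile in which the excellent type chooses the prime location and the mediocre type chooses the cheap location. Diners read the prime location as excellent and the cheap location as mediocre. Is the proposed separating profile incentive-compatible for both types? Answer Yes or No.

No

Under these beliefs, the prime location earns price premium 17 and the cheap location earns price premium 10.
excellent: the prime location nets 17 − 4 = 13; the cheap location nets 10. excellent prefers the prime location.
mediocre: the prime location nets 17 − 5 = 12; the cheap location nets 10. mediocre would deviate to the prime location.
mediocre has a profitable deviation, so the profile is not an equilibrium.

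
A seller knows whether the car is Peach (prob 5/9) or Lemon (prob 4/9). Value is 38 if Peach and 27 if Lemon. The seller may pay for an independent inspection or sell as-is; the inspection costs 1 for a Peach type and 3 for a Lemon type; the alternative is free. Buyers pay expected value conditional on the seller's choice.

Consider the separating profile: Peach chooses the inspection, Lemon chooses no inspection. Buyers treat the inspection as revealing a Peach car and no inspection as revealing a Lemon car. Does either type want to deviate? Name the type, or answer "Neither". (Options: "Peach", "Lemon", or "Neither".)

Lemon

The inspection pays 38; no inspection pays 27.
Peach: assigned the inspection, nets 38 − 1 = 37; deviating to no inspection nets 27.
Lemon: assigned no inspection, nets 27; deviating to the inspection nets 38 − 3 = 35.
The Lemon type gains 8 by deviating.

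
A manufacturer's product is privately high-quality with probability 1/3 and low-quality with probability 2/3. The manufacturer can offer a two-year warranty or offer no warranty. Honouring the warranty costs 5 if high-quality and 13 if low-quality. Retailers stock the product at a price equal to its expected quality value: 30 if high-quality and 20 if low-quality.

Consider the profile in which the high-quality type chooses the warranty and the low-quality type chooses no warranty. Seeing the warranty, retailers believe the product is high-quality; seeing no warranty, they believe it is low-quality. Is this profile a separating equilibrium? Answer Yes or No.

Under these beliefs, the warranty earns price 30 and no warranty earns price 20.
high-quality: the warranty nets 30 − 5 = 25; no warranty nets 20. high-quality prefers the warranty.
low-quality: the warranty nets 30 − 13 = 17; no warranty nets 20. low-quality prefers no warranty.
Neither type deviates, so the separating profile is an equilibrium.

Yes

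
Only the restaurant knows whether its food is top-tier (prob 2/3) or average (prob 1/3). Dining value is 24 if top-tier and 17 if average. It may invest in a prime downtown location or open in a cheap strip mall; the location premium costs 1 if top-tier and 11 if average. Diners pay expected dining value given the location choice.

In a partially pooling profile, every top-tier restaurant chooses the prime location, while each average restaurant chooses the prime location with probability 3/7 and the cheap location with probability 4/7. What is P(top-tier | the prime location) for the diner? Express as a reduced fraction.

P(the prime location) = (2/3)·1 + (1/3)·(3/7) = 17/21.
By Bayes' rule, P(top-tier | the prime location) = (2/3) / (17/21) = 14/17.

14/17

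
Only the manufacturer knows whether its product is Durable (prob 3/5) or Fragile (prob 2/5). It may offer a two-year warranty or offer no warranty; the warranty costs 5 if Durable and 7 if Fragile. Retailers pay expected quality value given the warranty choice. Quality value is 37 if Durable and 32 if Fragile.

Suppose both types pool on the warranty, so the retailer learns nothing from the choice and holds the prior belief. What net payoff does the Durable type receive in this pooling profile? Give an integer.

30

Pooled price = 3/5·37 + 2/5·32 = 35.
Durable pays cost 5 for the warranty, so net payoff = 35 − 5 = 30.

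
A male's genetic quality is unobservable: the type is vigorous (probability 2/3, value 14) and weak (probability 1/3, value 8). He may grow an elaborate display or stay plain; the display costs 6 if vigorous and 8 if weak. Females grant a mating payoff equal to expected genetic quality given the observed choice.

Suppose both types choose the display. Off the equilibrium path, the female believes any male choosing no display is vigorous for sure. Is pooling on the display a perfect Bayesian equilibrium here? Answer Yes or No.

On path, the female holds the prior and pays 2/3·14 + 1/3·8 = 12. Off path (no display), believing vigorous, it pays 14.
vigorous: the display nets 12 − 6 = 6; no display nets 14. vigorous would deviate.
weak: the display nets 12 − 8 = 4; no display nets 14. weak would deviate.
A type deviates, so pooling fails.

No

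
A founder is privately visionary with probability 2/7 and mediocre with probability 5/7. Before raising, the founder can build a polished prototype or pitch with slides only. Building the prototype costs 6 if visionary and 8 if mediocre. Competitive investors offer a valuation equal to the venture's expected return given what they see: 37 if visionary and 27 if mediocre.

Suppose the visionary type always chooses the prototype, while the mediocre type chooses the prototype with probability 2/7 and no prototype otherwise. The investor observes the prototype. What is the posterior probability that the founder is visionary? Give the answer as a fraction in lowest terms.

7/12

P(the prototype) = (2/7)·1 + (5/7)·(2/7) = 24/49.
By Bayes' rule, P(visionary | the prototype) = (2/7) / (24/49) = 7/12.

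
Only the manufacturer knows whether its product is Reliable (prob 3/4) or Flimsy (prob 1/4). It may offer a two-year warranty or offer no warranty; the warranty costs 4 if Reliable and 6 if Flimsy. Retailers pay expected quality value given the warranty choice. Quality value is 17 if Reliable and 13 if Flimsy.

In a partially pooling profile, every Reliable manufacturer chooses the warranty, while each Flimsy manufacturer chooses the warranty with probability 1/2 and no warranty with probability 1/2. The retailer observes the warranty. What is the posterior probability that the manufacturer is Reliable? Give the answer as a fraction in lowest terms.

6/7

P(the warranty) = (3/4)·1 + (1/4)·(1/2) = 7/8.
By Bayes' rule, P(Reliable | the warranty) = (3/4) / (7/8) = 6/7.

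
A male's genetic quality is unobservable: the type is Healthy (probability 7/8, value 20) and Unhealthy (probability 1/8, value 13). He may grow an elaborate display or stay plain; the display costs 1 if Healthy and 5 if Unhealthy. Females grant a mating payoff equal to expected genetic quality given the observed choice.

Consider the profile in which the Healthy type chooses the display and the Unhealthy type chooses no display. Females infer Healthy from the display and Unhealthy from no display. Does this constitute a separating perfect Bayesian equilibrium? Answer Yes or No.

No

Under these beliefs, the display earns mating payoff 20 and no display earns mating payoff 13.
Healthy: the display nets 20 − 1 = 19; no display nets 13. Healthy prefers the display.
Unhealthy: the display nets 20 − 5 = 15; no display nets 13. Unhealthy would deviate to the display.
Unhealthy has a profitable deviation, so the profile is not an equilibrium.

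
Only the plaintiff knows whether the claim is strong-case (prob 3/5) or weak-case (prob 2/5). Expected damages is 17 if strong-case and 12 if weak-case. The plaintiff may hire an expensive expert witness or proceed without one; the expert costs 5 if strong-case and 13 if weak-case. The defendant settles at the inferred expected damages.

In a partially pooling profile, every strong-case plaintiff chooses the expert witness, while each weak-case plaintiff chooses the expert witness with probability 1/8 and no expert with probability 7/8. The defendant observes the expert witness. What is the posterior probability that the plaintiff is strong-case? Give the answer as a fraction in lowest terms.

P(the expert witness) = (3/5)·1 + (2/5)·(1/8) = 13/20.
By Bayes' rule, P(strong-case | the expert witness) = (3/5) / (13/20) = 12/13.

12/13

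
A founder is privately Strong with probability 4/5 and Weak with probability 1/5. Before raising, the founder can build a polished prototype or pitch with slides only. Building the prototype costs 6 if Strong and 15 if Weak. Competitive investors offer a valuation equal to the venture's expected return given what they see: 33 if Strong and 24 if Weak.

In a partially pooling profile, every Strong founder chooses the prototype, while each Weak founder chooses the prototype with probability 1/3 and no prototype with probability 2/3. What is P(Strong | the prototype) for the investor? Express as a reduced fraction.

12/13

P(the prototype) = (4/5)·1 + (1/5)·(1/3) = 13/15.
By Bayes' rule, P(Strong | the prototype) = (4/5) / (13/15) = 12/13.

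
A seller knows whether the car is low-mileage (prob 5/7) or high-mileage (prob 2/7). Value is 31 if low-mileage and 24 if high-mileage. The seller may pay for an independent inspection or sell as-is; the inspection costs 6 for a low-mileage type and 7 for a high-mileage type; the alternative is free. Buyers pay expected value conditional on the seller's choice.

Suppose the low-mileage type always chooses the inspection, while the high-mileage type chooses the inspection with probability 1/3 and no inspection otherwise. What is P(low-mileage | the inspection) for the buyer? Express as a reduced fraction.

15/17

P(the inspection) = (5/7)·1 + (2/7)·(1/3) = 17/21.
By Bayes' rule, P(low-mileage | the inspection) = (5/7) / (17/21) = 15/17.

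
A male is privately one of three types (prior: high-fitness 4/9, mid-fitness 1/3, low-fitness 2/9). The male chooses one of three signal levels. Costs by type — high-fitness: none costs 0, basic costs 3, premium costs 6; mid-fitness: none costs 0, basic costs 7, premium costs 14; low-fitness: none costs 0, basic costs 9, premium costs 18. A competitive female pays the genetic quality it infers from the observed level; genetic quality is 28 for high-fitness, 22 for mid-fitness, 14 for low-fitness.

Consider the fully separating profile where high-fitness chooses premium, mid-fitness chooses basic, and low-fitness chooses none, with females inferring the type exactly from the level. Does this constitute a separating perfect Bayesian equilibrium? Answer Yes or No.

Separating mating payoffs: premium → 28, basic → 22, none → 14.
high-fitness (assigned premium): none: 14 − 0 = 14; basic: 22 − 3 = 19; premium: 28 − 6 = 22. high-fitness stays.
mid-fitness (assigned basic): none: 14 − 0 = 14; basic: 22 − 7 = 15; premium: 28 − 14 = 14. mid-fitness stays.
low-fitness (assigned none): none: 14 − 0 = 14; basic: 22 − 9 = 13; premium: 28 − 18 = 10. low-fitness stays.
Every type prefers its assigned level; separation holds.

Yes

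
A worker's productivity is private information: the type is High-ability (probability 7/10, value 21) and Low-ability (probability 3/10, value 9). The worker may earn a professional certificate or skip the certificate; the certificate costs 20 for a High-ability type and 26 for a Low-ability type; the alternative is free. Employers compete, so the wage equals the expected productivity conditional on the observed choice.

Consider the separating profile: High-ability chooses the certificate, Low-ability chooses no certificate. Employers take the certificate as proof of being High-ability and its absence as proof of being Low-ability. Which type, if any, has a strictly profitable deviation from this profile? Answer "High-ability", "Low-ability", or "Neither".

High-ability

The certificate pays 21; no certificate pays 9.
High-ability: assigned the certificate, nets 21 − 20 = 1; deviating to no certificate nets 9.
Low-ability: assigned no certificate, nets 9; deviating to the certificate nets 21 − 26 = -5.
The High-ability type gains 8 by deviating.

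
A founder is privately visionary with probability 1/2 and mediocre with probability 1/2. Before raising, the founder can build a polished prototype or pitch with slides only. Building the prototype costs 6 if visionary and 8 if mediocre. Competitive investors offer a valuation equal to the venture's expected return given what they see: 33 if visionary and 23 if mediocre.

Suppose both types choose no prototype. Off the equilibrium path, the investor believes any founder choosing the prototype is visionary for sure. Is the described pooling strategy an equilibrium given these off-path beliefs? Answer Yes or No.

Yes

On path, the investor holds the prior and pays 1/2·33 + 1/2·23 = 28. Off path (the prototype), believing visionary, it pays 33.
visionary: no prototype nets 28; the prototype nets 33 − 6 = 27. visionary stays.
mediocre: no prototype nets 28; the prototype nets 33 − 8 = 25. mediocre stays.
No type deviates, so pooling is sustained.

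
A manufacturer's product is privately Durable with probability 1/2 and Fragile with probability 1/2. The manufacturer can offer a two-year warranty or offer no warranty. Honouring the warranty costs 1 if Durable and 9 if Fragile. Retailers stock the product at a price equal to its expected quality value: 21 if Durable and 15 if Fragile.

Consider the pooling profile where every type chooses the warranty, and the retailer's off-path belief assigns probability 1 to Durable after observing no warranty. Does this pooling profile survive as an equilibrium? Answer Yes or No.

On path, the retailer holds the prior and pays 1/2·21 + 1/2·15 = 18. Off path (no warranty), believing Durable, it pays 21.
Durable: the warranty nets 18 − 1 = 17; no warranty nets 21. Durable would deviate.
Fragile: the warranty nets 18 − 9 = 9; no warranty nets 21. Fragile would deviate.
A type deviates, so pooling fails.

No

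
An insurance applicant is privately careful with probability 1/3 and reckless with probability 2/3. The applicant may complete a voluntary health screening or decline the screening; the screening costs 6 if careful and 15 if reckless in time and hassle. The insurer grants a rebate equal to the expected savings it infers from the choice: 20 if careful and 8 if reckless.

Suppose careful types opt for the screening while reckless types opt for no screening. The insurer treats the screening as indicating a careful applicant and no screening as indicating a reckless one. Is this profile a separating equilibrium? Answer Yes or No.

Under these beliefs, the screening earns rebate 20 and no screening earns rebate 8.
careful: the screening nets 20 − 6 = 14; no screening nets 8. careful prefers the screening.
reckless: the screening nets 20 − 15 = 5; no screening nets 8. reckless prefers no screening.
Neither type deviates, so the separating profile is an equilibrium.

Yes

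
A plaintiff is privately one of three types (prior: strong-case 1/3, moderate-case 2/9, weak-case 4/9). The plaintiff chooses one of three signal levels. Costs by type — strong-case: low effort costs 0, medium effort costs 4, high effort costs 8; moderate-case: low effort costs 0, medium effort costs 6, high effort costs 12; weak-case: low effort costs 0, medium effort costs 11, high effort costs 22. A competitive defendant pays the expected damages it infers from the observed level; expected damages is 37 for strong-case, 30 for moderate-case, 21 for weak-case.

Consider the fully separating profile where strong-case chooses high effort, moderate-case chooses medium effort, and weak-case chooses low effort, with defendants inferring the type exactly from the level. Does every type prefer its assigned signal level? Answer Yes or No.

No

Separating settlements: high effort → 37, medium effort → 30, low effort → 21.
strong-case (assigned high effort): low effort: 21 − 0 = 21; medium effort: 30 − 4 = 26; high effort: 37 − 8 = 29. strong-case stays.
moderate-case (assigned medium effort): low effort: 21 − 0 = 21; medium effort: 30 − 6 = 24; high effort: 37 − 12 = 25. moderate-case prefers high effort.
weak-case (assigned low effort): low effort: 21 − 0 = 21; medium effort: 30 − 11 = 19; high effort: 37 − 22 = 15. weak-case stays.
At least one type deviates; the separating profile fails.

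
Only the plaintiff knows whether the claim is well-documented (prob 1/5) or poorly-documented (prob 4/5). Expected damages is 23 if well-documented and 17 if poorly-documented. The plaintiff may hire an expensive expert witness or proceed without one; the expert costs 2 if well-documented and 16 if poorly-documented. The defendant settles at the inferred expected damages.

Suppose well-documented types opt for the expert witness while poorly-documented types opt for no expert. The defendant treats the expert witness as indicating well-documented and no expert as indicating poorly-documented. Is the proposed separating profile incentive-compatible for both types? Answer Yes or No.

Yes

Under these beliefs, the expert witness earns settlement 23 and no expert earns settlement 17.
well-documented: the expert witness nets 23 − 2 = 21; no expert nets 17. well-documented prefers the expert witness.
poorly-documented: the expert witness nets 23 − 16 = 7; no expert nets 17. poorly-documented prefers no expert.
Neither type deviates, so the separating profile is an equilibrium.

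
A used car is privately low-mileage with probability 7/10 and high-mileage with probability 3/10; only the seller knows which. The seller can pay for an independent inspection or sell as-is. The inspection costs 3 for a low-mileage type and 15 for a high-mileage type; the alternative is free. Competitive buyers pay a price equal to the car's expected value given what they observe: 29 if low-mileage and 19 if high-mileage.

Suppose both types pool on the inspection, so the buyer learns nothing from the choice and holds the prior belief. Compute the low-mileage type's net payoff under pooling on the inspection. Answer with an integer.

23

Pooled price = 7/10·29 + 3/10·19 = 26.
low-mileage pays cost 3 for the inspection, so net payoff = 26 − 3 = 23.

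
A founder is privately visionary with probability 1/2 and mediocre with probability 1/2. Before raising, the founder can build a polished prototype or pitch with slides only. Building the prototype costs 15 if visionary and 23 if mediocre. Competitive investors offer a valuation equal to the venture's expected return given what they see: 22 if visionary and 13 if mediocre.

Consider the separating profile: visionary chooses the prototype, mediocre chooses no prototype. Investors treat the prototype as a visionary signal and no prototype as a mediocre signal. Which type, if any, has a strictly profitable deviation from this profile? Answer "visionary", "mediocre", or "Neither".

The prototype pays 22; no prototype pays 13.
visionary: assigned the prototype, nets 22 − 15 = 7; deviating to no prototype nets 13.
mediocre: assigned no prototype, nets 13; deviating to the prototype nets 22 − 23 = -1.
The visionary type gains 6 by deviating.

visionary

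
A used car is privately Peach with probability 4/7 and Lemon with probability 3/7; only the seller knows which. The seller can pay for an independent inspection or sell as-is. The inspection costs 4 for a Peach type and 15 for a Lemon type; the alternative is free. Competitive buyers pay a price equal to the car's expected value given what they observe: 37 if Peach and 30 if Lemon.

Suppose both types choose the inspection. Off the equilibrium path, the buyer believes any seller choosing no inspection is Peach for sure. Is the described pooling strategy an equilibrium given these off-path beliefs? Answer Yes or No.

On path, the buyer holds the prior and pays 4/7·37 + 3/7·30 = 34. Off path (no inspection), believing Peach, it pays 37.
Peach: the inspection nets 34 − 4 = 30; no inspection nets 37. Peach would deviate.
Lemon: the inspection nets 34 − 15 = 19; no inspection nets 37. Lemon would deviate.
A type deviates, so pooling fails.

No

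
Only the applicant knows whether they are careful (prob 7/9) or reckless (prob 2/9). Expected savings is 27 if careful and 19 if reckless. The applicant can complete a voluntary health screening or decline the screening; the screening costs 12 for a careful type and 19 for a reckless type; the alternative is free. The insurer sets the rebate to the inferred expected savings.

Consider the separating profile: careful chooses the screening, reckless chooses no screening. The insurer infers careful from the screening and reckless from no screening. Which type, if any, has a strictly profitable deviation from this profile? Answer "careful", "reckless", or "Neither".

careful

The screening pays 27; no screening pays 19.
careful: assigned the screening, nets 27 − 12 = 15; deviating to no screening nets 19.
reckless: assigned no screening, nets 19; deviating to the screening nets 27 − 19 = 8.
The careful type gains 4 by deviating.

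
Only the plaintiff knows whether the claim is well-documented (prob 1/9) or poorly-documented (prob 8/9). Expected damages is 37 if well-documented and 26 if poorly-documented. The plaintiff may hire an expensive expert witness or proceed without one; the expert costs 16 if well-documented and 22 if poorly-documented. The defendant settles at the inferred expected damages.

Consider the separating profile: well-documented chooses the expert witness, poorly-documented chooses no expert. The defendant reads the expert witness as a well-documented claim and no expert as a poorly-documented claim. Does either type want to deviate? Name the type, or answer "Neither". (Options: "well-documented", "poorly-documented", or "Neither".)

The expert witness pays 37; no expert pays 26.
well-documented: assigned the expert witness, nets 37 − 16 = 21; deviating to no expert nets 26.
poorly-documented: assigned no expert, nets 26; deviating to the expert witness nets 37 − 22 = 15.
The well-documented type gains 5 by deviating.

well-documented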